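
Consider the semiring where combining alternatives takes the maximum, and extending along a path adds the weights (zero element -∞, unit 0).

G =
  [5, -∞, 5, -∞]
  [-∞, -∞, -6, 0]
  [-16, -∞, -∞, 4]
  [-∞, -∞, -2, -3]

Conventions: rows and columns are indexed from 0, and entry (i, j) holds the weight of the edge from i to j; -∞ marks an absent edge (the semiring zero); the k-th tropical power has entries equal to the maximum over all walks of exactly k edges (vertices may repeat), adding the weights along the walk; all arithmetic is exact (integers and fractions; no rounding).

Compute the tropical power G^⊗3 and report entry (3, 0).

G^⊗2:
  [10, -∞, 10, 9]
  [-22, -∞, -2, -2]
  [-11, -∞, 2, 1]
  [-18, -∞, -5, 2]
G^⊗3:
  [15, -∞, 15, 14]
  [-17, -∞, -4, 2]
  [-6, -∞, -1, 6]
  [-13, -∞, 0, -1]
Key observation: the optimum is the walk 3->2->0->0, with weight (-2) + (-16) + 5 = -13.
Optimal value attained by: walk 3->2->0->0.
Answer: (G^⊗3)[3][0] = -13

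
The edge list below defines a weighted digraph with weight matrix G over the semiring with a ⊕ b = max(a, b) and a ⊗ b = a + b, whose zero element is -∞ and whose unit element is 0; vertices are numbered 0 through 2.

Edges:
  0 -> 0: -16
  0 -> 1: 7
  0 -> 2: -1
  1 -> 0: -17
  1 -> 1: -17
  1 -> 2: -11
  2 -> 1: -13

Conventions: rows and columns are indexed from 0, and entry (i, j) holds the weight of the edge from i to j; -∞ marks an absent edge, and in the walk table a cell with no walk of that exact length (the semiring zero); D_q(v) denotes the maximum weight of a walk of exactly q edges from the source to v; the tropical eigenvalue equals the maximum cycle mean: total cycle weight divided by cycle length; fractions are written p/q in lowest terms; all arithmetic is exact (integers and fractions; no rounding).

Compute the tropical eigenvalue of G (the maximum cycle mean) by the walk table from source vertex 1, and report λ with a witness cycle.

q=0: [-∞, 0, -∞]
q=1: [-17, -17, -11]
q=2: [-33, -10, -18]
q=3: [-27, -26, -21]
Optimal cycle mean attained by: cycle 0->1->0, total 7 + (-17), length 2.
Answer: λ = -5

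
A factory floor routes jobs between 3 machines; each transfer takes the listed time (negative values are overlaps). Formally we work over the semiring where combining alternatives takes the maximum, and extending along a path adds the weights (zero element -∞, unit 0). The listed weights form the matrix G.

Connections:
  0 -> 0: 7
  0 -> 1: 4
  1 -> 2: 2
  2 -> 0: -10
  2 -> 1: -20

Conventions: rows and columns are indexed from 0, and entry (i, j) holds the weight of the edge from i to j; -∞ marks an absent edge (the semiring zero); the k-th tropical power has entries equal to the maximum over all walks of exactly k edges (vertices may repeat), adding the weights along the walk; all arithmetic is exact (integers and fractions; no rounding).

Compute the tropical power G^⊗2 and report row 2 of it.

G^⊗2:
  [14, 11, 6]
  [-8, -18, -∞]
  [-3, -6, -18]
Answer: row 2 of G^⊗2 = [-3, -6, -18]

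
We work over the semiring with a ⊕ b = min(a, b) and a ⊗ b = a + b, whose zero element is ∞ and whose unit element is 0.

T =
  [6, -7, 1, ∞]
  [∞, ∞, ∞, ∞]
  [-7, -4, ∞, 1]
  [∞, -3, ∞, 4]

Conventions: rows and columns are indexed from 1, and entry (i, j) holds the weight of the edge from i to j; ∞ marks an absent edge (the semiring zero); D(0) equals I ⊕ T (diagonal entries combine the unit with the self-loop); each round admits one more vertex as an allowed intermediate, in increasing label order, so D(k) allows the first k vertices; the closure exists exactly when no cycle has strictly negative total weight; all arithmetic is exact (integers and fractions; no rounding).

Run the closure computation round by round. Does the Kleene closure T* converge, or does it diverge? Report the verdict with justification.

D(0):
  [0, -7, 1, ∞]
  [∞, 0, ∞, ∞]
  [-7, -4, 0, 1]
  [∞, -3, ∞, 0]
Detection: at round 1, diagonal entry (3, 3) turns strictly negative.
Key observation: the cycle 3->1->3 has total weight (-7) + 1, which is strictly negative.
Answer: DIVERGES — negative cycle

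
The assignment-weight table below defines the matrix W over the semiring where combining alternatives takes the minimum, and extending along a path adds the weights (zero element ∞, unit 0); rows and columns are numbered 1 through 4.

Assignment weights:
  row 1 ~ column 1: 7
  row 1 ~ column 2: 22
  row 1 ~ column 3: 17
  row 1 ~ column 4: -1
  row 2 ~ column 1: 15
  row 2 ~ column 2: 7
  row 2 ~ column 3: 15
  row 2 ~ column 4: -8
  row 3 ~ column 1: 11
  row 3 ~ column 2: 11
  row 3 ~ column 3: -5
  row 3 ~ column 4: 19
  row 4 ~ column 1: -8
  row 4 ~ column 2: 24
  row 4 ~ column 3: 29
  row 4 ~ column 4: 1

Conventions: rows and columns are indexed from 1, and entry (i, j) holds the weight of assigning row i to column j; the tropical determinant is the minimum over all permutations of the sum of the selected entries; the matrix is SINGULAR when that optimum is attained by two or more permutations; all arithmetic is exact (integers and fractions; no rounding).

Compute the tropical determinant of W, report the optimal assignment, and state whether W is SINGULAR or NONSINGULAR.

σ = (1, 2, 3, 4): 7 + 7 + (-5) + 1 = 10
σ = (1, 2, 4, 3): 7 + 7 + 19 + 29 = 62
σ = (1, 3, 2, 4): 7 + 15 + 11 + 1 = 34
σ = (1, 3, 4, 2): 7 + 15 + 19 + 24 = 65
σ = (1, 4, 2, 3): 7 + (-8) + 11 + 29 = 39
σ = (1, 4, 3, 2): 7 + (-8) + (-5) + 24 = 18
σ = (2, 1, 3, 4): 22 + 15 + (-5) + 1 = 33
σ = (2, 1, 4, 3): 22 + 15 + 19 + 29 = 85
σ = (2, 3, 1, 4): 22 + 15 + 11 + 1 = 49
σ = (2, 3, 4, 1): 22 + 15 + 19 + (-8) = 48
σ = (2, 4, 1, 3): 22 + (-8) + 11 + 29 = 54
σ = (2, 4, 3, 1): 22 + (-8) + (-5) + (-8) = 1
σ = (3, 1, 2, 4): 17 + 15 + 11 + 1 = 44
σ = (3, 1, 4, 2): 17 + 15 + 19 + 24 = 75
σ = (3, 2, 1, 4): 17 + 7 + 11 + 1 = 36
σ = (3, 2, 4, 1): 17 + 7 + 19 + (-8) = 35
σ = (3, 4, 1, 2): 17 + (-8) + 11 + 24 = 44
σ = (3, 4, 2, 1): 17 + (-8) + 11 + (-8) = 12
σ = (4, 1, 2, 3): (-1) + 15 + 11 + 29 = 54
σ = (4, 1, 3, 2): (-1) + 15 + (-5) + 24 = 33
σ = (4, 2, 1, 3): (-1) + 7 + 11 + 29 = 46
σ = (4, 2, 3, 1): (-1) + 7 + (-5) + (-8) = -7
σ = (4, 3, 1, 2): (-1) + 15 + 11 + 24 = 49
σ = (4, 3, 2, 1): (-1) + 15 + 11 + (-8) = 17
Optimal value attained by: σ = (4, 2, 3, 1).
Answer: det⊕(W) = -7; verdict: NONSINGULAR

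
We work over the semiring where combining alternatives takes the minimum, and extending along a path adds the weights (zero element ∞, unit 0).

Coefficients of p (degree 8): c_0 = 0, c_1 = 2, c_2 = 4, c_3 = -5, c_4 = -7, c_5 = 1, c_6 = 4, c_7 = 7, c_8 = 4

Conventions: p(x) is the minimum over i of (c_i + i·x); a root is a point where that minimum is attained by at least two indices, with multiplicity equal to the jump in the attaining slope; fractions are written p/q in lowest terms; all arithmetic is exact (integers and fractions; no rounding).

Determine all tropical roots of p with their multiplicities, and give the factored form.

hull edge (i=0, c=0) to (i=4, c=-7): slope -7/4, span 4
hull edge (i=4, c=-7) to (i=8, c=4): slope 11/4, span 4
Factored form: p(x) = 4 ⊗ (x ⊕ (-11/4)) ⊗ (x ⊕ (-11/4)) ⊗ (x ⊕ (-11/4)) ⊗ (x ⊕ (-11/4)) ⊗ (x ⊕ 7/4) ⊗ (x ⊕ 7/4) ⊗ (x ⊕ 7/4) ⊗ (x ⊕ 7/4)
Answer: roots = -11/4 (mult 4), 7/4 (mult 4)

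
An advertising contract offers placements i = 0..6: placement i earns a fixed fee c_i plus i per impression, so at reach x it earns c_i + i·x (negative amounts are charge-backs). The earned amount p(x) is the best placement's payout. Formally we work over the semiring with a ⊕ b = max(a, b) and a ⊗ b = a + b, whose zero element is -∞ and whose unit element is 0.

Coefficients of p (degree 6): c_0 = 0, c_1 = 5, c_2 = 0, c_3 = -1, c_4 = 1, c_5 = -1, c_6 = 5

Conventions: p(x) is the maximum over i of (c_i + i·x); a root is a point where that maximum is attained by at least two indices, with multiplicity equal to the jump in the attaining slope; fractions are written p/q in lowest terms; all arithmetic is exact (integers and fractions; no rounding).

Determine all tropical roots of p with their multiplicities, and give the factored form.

hull edge (i=0, c=0) to (i=1, c=5): slope 5, span 1
hull edge (i=1, c=5) to (i=6, c=5): slope 0, span 5
Factored form: p(x) = 5 ⊗ (x ⊕ (-5)) ⊗ (x ⊕ 0) ⊗ (x ⊕ 0) ⊗ (x ⊕ 0) ⊗ (x ⊕ 0) ⊗ (x ⊕ 0)
Answer: roots = -5 (mult 1), 0 (mult 5)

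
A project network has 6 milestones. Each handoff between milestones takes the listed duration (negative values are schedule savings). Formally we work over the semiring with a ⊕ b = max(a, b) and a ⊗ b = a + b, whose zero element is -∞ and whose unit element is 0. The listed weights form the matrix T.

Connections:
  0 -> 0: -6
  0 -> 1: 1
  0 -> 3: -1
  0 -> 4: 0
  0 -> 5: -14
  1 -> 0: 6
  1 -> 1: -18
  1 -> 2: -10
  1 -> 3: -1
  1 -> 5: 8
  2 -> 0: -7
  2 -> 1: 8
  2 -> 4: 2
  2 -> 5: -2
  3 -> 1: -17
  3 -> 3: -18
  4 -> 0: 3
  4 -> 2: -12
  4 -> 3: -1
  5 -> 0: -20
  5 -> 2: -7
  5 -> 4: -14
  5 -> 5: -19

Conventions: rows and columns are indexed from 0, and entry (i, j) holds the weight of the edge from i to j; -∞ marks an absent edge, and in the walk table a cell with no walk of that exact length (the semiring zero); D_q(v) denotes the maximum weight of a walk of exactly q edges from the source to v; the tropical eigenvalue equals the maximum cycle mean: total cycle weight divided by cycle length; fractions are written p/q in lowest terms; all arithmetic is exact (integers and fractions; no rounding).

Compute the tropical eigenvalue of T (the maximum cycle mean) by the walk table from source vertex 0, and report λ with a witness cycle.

q=0: [0, -∞, -∞, -∞, -∞, -∞]
q=1: [-6, 1, -∞, -1, 0, -14]
q=2: [7, -5, -9, 0, -6, 9]
q=3: [1, 8, 2, 6, 7, 3]
q=4: [14, 10, -2, 7, 4, 16]
q=5: [16, 15, 9, 13, 14, 18]
q=6: [21, 17, 11, 15, 16, 23]
Optimal cycle mean attained by: cycle 0->1->0, total 1 + 6, length 2.
Answer: λ = 7/2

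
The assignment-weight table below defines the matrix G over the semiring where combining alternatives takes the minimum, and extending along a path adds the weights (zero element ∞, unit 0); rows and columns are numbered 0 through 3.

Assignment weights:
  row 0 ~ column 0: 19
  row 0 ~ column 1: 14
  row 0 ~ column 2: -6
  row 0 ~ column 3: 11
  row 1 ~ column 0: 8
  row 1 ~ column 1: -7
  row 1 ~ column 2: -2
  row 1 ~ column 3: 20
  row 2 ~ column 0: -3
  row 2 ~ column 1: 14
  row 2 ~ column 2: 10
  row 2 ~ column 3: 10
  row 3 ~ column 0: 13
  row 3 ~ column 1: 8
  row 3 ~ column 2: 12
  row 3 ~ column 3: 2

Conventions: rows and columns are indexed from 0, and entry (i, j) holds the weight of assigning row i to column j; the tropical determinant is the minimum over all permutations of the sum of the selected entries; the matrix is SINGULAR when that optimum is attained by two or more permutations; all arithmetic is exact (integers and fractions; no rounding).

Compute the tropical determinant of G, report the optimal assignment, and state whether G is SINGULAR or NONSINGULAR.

σ = (0, 1, 2, 3): 19 + (-7) + 10 + 2 = 24
σ = (0, 1, 3, 2): 19 + (-7) + 10 + 12 = 34
σ = (0, 2, 1, 3): 19 + (-2) + 14 + 2 = 33
σ = (0, 2, 3, 1): 19 + (-2) + 10 + 8 = 35
σ = (0, 3, 1, 2): 19 + 20 + 14 + 12 = 65
σ = (0, 3, 2, 1): 19 + 20 + 10 + 8 = 57
σ = (1, 0, 2, 3): 14 + 8 + 10 + 2 = 34
σ = (1, 0, 3, 2): 14 + 8 + 10 + 12 = 44
σ = (1, 2, 0, 3): 14 + (-2) + (-3) + 2 = 11
σ = (1, 2, 3, 0): 14 + (-2) + 10 + 13 = 35
σ = (1, 3, 0, 2): 14 + 20 + (-3) + 12 = 43
σ = (1, 3, 2, 0): 14 + 20 + 10 + 13 = 57
σ = (2, 0, 1, 3): (-6) + 8 + 14 + 2 = 18
σ = (2, 0, 3, 1): (-6) + 8 + 10 + 8 = 20
σ = (2, 1, 0, 3): (-6) + (-7) + (-3) + 2 = -14
σ = (2, 1, 3, 0): (-6) + (-7) + 10 + 13 = 10
σ = (2, 3, 0, 1): (-6) + 20 + (-3) + 8 = 19
σ = (2, 3, 1, 0): (-6) + 20 + 14 + 13 = 41
σ = (3, 0, 1, 2): 11 + 8 + 14 + 12 = 45
σ = (3, 0, 2, 1): 11 + 8 + 10 + 8 = 37
σ = (3, 1, 0, 2): 11 + (-7) + (-3) + 12 = 13
σ = (3, 1, 2, 0): 11 + (-7) + 10 + 13 = 27
σ = (3, 2, 0, 1): 11 + (-2) + (-3) + 8 = 14
σ = (3, 2, 1, 0): 11 + (-2) + 14 + 13 = 36
Optimal value attained by: σ = (2, 1, 0, 3).
Answer: det⊕(G) = -14; verdict: NONSINGULAR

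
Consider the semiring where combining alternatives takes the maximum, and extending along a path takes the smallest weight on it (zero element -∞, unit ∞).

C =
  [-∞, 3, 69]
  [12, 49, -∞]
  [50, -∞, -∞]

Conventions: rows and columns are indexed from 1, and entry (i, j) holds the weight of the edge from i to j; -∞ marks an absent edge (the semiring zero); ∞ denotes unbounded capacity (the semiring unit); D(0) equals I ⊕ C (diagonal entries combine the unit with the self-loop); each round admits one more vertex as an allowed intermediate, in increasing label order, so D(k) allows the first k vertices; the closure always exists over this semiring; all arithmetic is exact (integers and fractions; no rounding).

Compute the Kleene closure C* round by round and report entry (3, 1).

D(0):
  [∞, 3, 69]
  [12, ∞, -∞]
  [50, -∞, ∞]
D(1):
  [∞, 3, 69]
  [12, ∞, 12]
  [50, 3, ∞]
D(2):
  [∞, 3, 69]
  [12, ∞, 12]
  [50, 3, ∞]
D(3):
  [∞, 3, 69]
  [12, ∞, 12]
  [50, 3, ∞]
Answer: C*[3][1] = 50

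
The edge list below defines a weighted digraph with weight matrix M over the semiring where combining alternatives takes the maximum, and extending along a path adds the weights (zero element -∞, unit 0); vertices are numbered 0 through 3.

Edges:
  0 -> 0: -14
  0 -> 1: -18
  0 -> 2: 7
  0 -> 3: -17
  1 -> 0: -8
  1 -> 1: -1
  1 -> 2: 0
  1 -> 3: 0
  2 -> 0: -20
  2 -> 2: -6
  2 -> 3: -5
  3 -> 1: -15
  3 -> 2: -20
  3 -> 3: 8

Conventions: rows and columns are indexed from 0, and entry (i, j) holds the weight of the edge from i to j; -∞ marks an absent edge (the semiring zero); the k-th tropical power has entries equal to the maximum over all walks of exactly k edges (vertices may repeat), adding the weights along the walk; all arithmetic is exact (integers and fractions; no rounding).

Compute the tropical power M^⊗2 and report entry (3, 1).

M^⊗2:
  [-13, -19, 1, 2]
  [-9, -2, -1, 8]
  [-26, -20, -12, 3]
  [-23, -7, -12, 16]
Key observation: the optimum is the walk 3->3->1, with weight 8 + (-15) = -7.
Optimal value attained by: walk 3->3->1.
Answer: (M^⊗2)[3][1] = -7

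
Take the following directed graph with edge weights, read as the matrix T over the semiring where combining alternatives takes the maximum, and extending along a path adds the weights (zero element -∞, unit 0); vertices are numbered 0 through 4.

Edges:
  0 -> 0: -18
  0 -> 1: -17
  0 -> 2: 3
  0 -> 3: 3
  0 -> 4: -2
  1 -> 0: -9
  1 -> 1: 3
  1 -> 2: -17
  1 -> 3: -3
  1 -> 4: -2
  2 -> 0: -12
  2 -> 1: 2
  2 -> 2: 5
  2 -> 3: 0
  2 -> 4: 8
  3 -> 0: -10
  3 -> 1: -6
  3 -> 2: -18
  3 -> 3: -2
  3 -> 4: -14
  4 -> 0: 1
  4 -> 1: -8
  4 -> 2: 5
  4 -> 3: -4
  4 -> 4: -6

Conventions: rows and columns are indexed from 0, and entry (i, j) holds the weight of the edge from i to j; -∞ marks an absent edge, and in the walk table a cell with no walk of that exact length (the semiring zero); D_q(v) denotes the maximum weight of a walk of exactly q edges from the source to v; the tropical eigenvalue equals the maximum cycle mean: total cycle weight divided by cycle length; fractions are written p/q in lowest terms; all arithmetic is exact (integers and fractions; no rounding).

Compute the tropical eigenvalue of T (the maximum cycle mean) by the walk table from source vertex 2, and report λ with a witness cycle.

q=0: [-∞, -∞, 0, -∞, -∞]
q=1: [-12, 2, 5, 0, 8]
q=2: [9, 7, 13, 5, 13]
q=3: [14, 15, 18, 13, 21]
q=4: [22, 20, 26, 18, 26]
q=5: [27, 28, 31, 26, 34]
Optimal cycle mean attained by: cycle 2->4->2, total 8 + 5, length 2.
Answer: λ = 13/2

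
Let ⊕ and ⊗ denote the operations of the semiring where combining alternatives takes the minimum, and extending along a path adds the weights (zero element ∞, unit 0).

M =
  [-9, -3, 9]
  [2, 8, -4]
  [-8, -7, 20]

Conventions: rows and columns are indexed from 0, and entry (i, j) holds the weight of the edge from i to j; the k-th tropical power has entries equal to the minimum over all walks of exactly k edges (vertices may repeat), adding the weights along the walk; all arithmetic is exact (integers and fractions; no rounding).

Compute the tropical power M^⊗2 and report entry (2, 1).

M^⊗2:
  [-18, -12, -7]
  [-12, -11, 4]
  [-17, -11, -11]
Key observation: the optimum is the walk 2->0->1, with weight (-8) + (-3) = -11.
Optimal value attained by: walk 2->0->1.
Answer: (M^⊗2)[2][1] = -11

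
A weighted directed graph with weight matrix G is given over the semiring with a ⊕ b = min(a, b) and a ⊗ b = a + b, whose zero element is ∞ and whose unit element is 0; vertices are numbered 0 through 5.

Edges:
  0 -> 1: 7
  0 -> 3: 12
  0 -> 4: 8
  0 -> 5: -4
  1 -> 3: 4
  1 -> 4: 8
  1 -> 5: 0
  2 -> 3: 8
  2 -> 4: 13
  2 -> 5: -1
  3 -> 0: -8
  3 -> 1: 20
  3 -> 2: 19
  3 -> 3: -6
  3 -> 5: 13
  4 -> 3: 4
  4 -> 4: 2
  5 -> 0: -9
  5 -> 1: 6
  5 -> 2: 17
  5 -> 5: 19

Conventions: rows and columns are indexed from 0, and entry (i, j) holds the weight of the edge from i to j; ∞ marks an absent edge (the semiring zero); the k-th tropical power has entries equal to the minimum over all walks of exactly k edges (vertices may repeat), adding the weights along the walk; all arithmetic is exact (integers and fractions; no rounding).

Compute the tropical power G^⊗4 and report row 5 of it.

G^⊗2:
  [-13, 2, 13, 6, 10, 7]
  [-9, 6, 17, -2, 10, 17]
  [-10, 5, 16, 2, 15, 18]
  [-14, -1, 13, -12, 0, -12]
  [-4, 24, 23, -2, 4, 17]
  [10, -2, 36, 3, -1, -13]
G^⊗3:
  [-2, -6, 24, -1, -5, -17]
  [-10, -2, 17, -8, -1, -13]
  [-6, -3, 21, -4, -2, -14]
  [-21, -7, 5, -18, -6, -18]
  [-10, 3, 17, -8, 4, -8]
  [-22, -7, 4, -3, 1, -2]
G^⊗4:
  [-26, -11, 0, -7, -3, -6]
  [-22, -7, 4, -14, -2, -14]
  [-23, -8, 3, -10, 0, -10]
  [-27, -14, -1, -24, -13, -25]
  [-17, -3, 9, -14, -2, -14]
  [-11, -15, 15, -10, -14, -26]
Answer: row 5 of G^⊗4 = [-11, -15, 15, -10, -14, -26]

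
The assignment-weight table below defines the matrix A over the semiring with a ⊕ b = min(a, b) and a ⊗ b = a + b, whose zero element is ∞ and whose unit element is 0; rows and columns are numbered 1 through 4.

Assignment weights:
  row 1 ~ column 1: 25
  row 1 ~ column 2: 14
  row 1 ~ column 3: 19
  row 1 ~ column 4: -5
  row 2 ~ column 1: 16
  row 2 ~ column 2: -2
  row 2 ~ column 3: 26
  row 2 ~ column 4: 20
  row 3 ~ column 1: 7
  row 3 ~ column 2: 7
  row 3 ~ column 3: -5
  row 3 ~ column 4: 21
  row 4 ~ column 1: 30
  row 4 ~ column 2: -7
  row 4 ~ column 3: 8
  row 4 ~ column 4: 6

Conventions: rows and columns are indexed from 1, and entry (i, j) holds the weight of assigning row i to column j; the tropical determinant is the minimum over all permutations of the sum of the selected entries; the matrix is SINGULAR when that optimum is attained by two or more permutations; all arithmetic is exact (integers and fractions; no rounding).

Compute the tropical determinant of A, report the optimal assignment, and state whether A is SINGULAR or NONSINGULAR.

σ = (1, 2, 3, 4): 25 + (-2) + (-5) + 6 = 24
σ = (1, 2, 4, 3): 25 + (-2) + 21 + 8 = 52
σ = (1, 3, 2, 4): 25 + 26 + 7 + 6 = 64
σ = (1, 3, 4, 2): 25 + 26 + 21 + (-7) = 65
σ = (1, 4, 2, 3): 25 + 20 + 7 + 8 = 60
σ = (1, 4, 3, 2): 25 + 20 + (-5) + (-7) = 33
σ = (2, 1, 3, 4): 14 + 16 + (-5) + 6 = 31
σ = (2, 1, 4, 3): 14 + 16 + 21 + 8 = 59
σ = (2, 3, 1, 4): 14 + 26 + 7 + 6 = 53
σ = (2, 3, 4, 1): 14 + 26 + 21 + 30 = 91
σ = (2, 4, 1, 3): 14 + 20 + 7 + 8 = 49
σ = (2, 4, 3, 1): 14 + 20 + (-5) + 30 = 59
σ = (3, 1, 2, 4): 19 + 16 + 7 + 6 = 48
σ = (3, 1, 4, 2): 19 + 16 + 21 + (-7) = 49
σ = (3, 2, 1, 4): 19 + (-2) + 7 + 6 = 30
σ = (3, 2, 4, 1): 19 + (-2) + 21 + 30 = 68
σ = (3, 4, 1, 2): 19 + 20 + 7 + (-7) = 39
σ = (3, 4, 2, 1): 19 + 20 + 7 + 30 = 76
σ = (4, 1, 2, 3): (-5) + 16 + 7 + 8 = 26
σ = (4, 1, 3, 2): (-5) + 16 + (-5) + (-7) = -1
σ = (4, 2, 1, 3): (-5) + (-2) + 7 + 8 = 8
σ = (4, 2, 3, 1): (-5) + (-2) + (-5) + 30 = 18
σ = (4, 3, 1, 2): (-5) + 26 + 7 + (-7) = 21
σ = (4, 3, 2, 1): (-5) + 26 + 7 + 30 = 58
Optimal value attained by: σ = (4, 1, 3, 2).
Answer: det⊕(A) = -1; verdict: NONSINGULAR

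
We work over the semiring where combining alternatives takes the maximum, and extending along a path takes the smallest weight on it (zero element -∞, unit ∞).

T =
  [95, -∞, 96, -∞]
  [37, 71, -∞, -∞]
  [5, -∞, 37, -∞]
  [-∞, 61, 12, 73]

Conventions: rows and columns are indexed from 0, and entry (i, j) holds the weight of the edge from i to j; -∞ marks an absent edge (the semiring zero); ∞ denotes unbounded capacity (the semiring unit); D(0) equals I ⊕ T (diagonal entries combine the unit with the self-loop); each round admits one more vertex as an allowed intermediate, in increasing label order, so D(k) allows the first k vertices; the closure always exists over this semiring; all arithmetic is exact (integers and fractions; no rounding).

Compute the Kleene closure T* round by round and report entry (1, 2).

D(0):
  [∞, -∞, 96, -∞]
  [37, ∞, -∞, -∞]
  [5, -∞, ∞, -∞]
  [-∞, 61, 12, ∞]
D(1):
  [∞, -∞, 96, -∞]
  [37, ∞, 37, -∞]
  [5, -∞, ∞, -∞]
  [-∞, 61, 12, ∞]
D(2):
  [∞, -∞, 96, -∞]
  [37, ∞, 37, -∞]
  [5, -∞, ∞, -∞]
  [37, 61, 37, ∞]
D(3):
  [∞, -∞, 96, -∞]
  [37, ∞, 37, -∞]
  [5, -∞, ∞, -∞]
  [37, 61, 37, ∞]
D(4):
  [∞, -∞, 96, -∞]
  [37, ∞, 37, -∞]
  [5, -∞, ∞, -∞]
  [37, 61, 37, ∞]
Answer: T*[1][2] = 37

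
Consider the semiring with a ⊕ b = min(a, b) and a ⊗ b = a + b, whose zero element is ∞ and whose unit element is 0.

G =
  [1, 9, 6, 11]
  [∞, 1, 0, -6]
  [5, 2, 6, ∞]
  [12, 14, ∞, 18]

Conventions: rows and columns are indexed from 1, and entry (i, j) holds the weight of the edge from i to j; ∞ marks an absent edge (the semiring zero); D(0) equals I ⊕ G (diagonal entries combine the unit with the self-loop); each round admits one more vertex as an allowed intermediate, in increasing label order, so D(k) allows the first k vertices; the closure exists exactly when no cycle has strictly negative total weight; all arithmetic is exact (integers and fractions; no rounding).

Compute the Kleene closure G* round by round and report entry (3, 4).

D(0):
  [0, 9, 6, 11]
  [∞, 0, 0, -6]
  [5, 2, 0, ∞]
  [12, 14, ∞, 0]
D(1):
  [0, 9, 6, 11]
  [∞, 0, 0, -6]
  [5, 2, 0, 16]
  [12, 14, 18, 0]
D(2):
  [0, 9, 6, 3]
  [∞, 0, 0, -6]
  [5, 2, 0, -4]
  [12, 14, 14, 0]
D(3):
  [0, 8, 6, 2]
  [5, 0, 0, -6]
  [5, 2, 0, -4]
  [12, 14, 14, 0]
D(4):
  [0, 8, 6, 2]
  [5, 0, 0, -6]
  [5, 2, 0, -4]
  [12, 14, 14, 0]
Answer: G*[3][4] = -4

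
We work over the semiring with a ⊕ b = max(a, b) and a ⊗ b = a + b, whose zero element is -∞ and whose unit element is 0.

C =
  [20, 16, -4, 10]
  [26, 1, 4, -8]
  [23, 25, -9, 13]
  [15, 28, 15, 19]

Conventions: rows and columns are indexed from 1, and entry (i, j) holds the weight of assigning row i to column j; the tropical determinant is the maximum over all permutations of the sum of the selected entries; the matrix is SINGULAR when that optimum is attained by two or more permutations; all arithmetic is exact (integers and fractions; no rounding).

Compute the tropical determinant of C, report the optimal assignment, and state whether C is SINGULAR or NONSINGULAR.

σ = (1, 2, 3, 4): 20 + 1 + (-9) + 19 = 31
σ = (1, 2, 4, 3): 20 + 1 + 13 + 15 = 49
σ = (1, 3, 2, 4): 20 + 4 + 25 + 19 = 68
σ = (1, 3, 4, 2): 20 + 4 + 13 + 28 = 65
σ = (1, 4, 2, 3): 20 + (-8) + 25 + 15 = 52
σ = (1, 4, 3, 2): 20 + (-8) + (-9) + 28 = 31
σ = (2, 1, 3, 4): 16 + 26 + (-9) + 19 = 52
σ = (2, 1, 4, 3): 16 + 26 + 13 + 15 = 70
σ = (2, 3, 1, 4): 16 + 4 + 23 + 19 = 62
σ = (2, 3, 4, 1): 16 + 4 + 13 + 15 = 48
σ = (2, 4, 1, 3): 16 + (-8) + 23 + 15 = 46
σ = (2, 4, 3, 1): 16 + (-8) + (-9) + 15 = 14
σ = (3, 1, 2, 4): (-4) + 26 + 25 + 19 = 66
σ = (3, 1, 4, 2): (-4) + 26 + 13 + 28 = 63
σ = (3, 2, 1, 4): (-4) + 1 + 23 + 19 = 39
σ = (3, 2, 4, 1): (-4) + 1 + 13 + 15 = 25
σ = (3, 4, 1, 2): (-4) + (-8) + 23 + 28 = 39
σ = (3, 4, 2, 1): (-4) + (-8) + 25 + 15 = 28
σ = (4, 1, 2, 3): 10 + 26 + 25 + 15 = 76
σ = (4, 1, 3, 2): 10 + 26 + (-9) + 28 = 55
σ = (4, 2, 1, 3): 10 + 1 + 23 + 15 = 49
σ = (4, 2, 3, 1): 10 + 1 + (-9) + 15 = 17
σ = (4, 3, 1, 2): 10 + 4 + 23 + 28 = 65
σ = (4, 3, 2, 1): 10 + 4 + 25 + 15 = 54
Optimal value attained by: σ = (4, 1, 2, 3).
Answer: det⊕(C) = 76; verdict: NONSINGULAR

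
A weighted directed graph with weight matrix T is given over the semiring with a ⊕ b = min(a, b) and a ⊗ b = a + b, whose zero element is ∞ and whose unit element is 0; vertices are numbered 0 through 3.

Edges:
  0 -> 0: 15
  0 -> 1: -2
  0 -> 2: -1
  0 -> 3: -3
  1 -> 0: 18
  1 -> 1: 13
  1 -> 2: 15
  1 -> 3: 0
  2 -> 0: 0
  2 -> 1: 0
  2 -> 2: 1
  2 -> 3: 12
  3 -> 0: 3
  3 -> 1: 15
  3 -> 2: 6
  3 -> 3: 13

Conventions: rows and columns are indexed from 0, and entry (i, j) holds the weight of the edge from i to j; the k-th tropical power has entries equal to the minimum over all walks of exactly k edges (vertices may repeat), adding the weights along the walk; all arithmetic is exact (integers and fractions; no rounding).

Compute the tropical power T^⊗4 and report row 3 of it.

T^⊗2:
  [-1, -1, 0, -2]
  [3, 15, 6, 13]
  [1, -2, -1, -3]
  [6, 1, 2, 0]
T^⊗3:
  [0, -3, -2, -4]
  [6, 1, 2, 0]
  [-1, -1, 0, -2]
  [2, 2, 3, 1]
T^⊗4:
  [-2, -2, -1, -3]
  [2, 2, 3, 1]
  [0, -3, -2, -4]
  [3, 0, 1, -1]
Answer: row 3 of T^⊗4 = [3, 0, 1, -1]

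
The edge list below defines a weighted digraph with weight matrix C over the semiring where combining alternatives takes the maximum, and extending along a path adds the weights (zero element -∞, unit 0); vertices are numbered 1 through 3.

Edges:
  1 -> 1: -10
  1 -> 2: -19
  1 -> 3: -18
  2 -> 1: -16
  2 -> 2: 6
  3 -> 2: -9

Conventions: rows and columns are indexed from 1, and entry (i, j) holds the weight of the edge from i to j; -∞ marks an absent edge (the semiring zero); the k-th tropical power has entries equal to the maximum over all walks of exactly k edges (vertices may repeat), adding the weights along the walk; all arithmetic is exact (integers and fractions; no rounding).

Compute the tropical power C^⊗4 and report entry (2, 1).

C^⊗2:
  [-20, -13, -28]
  [-10, 12, -34]
  [-25, -3, -∞]
C^⊗3:
  [-29, -7, -38]
  [-4, 18, -28]
  [-19, 3, -43]
C^⊗4:
  [-23, -1, -47]
  [2, 24, -22]
  [-13, 9, -37]
Key observation: the optimum is the walk 2->2->2->2->1, with weight 6 + 6 + 6 + (-16) = 2.
Optimal value attained by: walk 2->2->2->2->1.
Answer: (C^⊗4)[2][1] = 2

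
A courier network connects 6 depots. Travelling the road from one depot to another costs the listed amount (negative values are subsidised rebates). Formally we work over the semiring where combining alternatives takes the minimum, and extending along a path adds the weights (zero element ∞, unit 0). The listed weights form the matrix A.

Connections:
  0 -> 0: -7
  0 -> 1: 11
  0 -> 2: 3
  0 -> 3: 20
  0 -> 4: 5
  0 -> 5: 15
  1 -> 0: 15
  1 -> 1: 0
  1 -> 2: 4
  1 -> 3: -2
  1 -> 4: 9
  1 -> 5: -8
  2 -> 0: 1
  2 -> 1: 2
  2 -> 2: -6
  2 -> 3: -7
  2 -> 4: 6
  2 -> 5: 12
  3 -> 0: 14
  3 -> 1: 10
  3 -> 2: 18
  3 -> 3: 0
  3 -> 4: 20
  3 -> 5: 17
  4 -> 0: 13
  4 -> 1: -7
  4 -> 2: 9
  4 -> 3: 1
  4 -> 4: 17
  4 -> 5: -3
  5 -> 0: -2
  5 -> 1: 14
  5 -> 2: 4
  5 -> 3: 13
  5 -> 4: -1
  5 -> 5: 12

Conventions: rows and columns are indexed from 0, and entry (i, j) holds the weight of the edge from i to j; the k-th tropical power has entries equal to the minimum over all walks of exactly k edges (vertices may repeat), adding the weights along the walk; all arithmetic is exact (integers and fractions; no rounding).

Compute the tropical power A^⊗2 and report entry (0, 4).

A^⊗2:
  [-14, -2, -4, -4, -2, 2]
  [-10, 0, -4, -3, -9, -8]
  [-6, -4, -12, -13, 0, -6]
  [7, 10, 12, 0, 16, 2]
  [-5, -7, -3, -9, -4, -15]
  [-9, -8, -2, -3, 3, -4]
Key observation: the optimum is the walk 0->0->4, with weight (-7) + 5 = -2.
Optimal value attained by: walk 0->0->4.
Answer: (A^⊗2)[0][4] = -2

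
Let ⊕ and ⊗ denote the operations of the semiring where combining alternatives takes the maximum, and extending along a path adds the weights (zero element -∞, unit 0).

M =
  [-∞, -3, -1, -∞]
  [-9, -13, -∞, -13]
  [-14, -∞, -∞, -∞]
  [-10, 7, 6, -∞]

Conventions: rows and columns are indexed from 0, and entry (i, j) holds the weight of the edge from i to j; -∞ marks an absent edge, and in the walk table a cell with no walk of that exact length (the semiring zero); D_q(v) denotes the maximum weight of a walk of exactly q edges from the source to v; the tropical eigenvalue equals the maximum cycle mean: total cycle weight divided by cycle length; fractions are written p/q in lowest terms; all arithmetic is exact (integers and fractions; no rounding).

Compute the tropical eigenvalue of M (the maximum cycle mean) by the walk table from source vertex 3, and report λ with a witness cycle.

q=0: [-∞, -∞, -∞, 0]
q=1: [-10, 7, 6, -∞]
q=2: [-2, -6, -11, -6]
q=3: [-15, 1, 0, -19]
q=4: [-8, -12, -13, -12]
Optimal cycle mean attained by: cycle 1->3->1, total (-13) + 7, length 2.
Answer: λ = -3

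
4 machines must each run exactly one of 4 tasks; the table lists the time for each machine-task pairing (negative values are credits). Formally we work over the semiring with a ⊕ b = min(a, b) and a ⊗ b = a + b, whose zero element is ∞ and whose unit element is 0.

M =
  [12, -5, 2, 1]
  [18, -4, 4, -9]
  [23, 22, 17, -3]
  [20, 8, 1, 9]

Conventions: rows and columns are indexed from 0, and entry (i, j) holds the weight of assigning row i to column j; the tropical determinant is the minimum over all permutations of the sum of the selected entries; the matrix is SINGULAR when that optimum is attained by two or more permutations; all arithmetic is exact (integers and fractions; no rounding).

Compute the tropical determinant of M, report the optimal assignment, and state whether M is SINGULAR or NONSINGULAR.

σ = (0, 1, 2, 3): 12 + (-4) + 17 + 9 = 34
σ = (0, 1, 3, 2): 12 + (-4) + (-3) + 1 = 6
σ = (0, 2, 1, 3): 12 + 4 + 22 + 9 = 47
σ = (0, 2, 3, 1): 12 + 4 + (-3) + 8 = 21
σ = (0, 3, 1, 2): 12 + (-9) + 22 + 1 = 26
σ = (0, 3, 2, 1): 12 + (-9) + 17 + 8 = 28
σ = (1, 0, 2, 3): (-5) + 18 + 17 + 9 = 39
σ = (1, 0, 3, 2): (-5) + 18 + (-3) + 1 = 11
σ = (1, 2, 0, 3): (-5) + 4 + 23 + 9 = 31
σ = (1, 2, 3, 0): (-5) + 4 + (-3) + 20 = 16
σ = (1, 3, 0, 2): (-5) + (-9) + 23 + 1 = 10
σ = (1, 3, 2, 0): (-5) + (-9) + 17 + 20 = 23
σ = (2, 0, 1, 3): 2 + 18 + 22 + 9 = 51
σ = (2, 0, 3, 1): 2 + 18 + (-3) + 8 = 25
σ = (2, 1, 0, 3): 2 + (-4) + 23 + 9 = 30
σ = (2, 1, 3, 0): 2 + (-4) + (-3) + 20 = 15
σ = (2, 3, 0, 1): 2 + (-9) + 23 + 8 = 24
σ = (2, 3, 1, 0): 2 + (-9) + 22 + 20 = 35
σ = (3, 0, 1, 2): 1 + 18 + 22 + 1 = 42
σ = (3, 0, 2, 1): 1 + 18 + 17 + 8 = 44
σ = (3, 1, 0, 2): 1 + (-4) + 23 + 1 = 21
σ = (3, 1, 2, 0): 1 + (-4) + 17 + 20 = 34
σ = (3, 2, 0, 1): 1 + 4 + 23 + 8 = 36
σ = (3, 2, 1, 0): 1 + 4 + 22 + 20 = 47
Optimal value attained by: σ = (0, 1, 3, 2).
Answer: det⊕(M) = 6; verdict: NONSINGULAR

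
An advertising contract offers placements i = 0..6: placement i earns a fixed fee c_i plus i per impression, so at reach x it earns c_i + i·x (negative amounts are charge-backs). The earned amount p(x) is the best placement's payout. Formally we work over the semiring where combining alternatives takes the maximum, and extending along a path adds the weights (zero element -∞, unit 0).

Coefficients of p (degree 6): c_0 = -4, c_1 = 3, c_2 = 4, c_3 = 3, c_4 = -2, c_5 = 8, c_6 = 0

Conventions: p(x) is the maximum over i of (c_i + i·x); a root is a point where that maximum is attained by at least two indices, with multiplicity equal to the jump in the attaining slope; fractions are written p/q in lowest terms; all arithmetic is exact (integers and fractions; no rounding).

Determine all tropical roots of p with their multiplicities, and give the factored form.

hull edge (i=0, c=-4) to (i=1, c=3): slope 7, span 1
hull edge (i=1, c=3) to (i=5, c=8): slope 5/4, span 4
hull edge (i=5, c=8) to (i=6, c=0): slope -8, span 1
Factored form: p(x) = 0 ⊗ (x ⊕ (-7)) ⊗ (x ⊕ (-5/4)) ⊗ (x ⊕ (-5/4)) ⊗ (x ⊕ (-5/4)) ⊗ (x ⊕ (-5/4)) ⊗ (x ⊕ 8)
Answer: roots = -7 (mult 1), -5/4 (mult 4), 8 (mult 1)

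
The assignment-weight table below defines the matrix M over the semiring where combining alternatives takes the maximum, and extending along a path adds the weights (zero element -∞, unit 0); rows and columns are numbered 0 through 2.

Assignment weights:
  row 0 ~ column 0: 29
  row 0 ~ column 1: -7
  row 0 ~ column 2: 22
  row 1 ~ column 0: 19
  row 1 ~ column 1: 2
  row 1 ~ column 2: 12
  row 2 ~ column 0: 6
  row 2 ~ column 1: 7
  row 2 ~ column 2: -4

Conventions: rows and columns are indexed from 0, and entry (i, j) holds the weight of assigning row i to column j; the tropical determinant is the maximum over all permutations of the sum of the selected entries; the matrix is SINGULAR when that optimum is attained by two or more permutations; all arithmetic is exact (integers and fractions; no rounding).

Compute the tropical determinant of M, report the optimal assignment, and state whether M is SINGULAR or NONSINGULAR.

σ = (0, 1, 2): 29 + 2 + (-4) = 27
σ = (0, 2, 1): 29 + 12 + 7 = 48
σ = (1, 0, 2): (-7) + 19 + (-4) = 8
σ = (1, 2, 0): (-7) + 12 + 6 = 11
σ = (2, 0, 1): 22 + 19 + 7 = 48
σ = (2, 1, 0): 22 + 2 + 6 = 30
Optimal value attained by: σ = (0, 2, 1).
Answer: det⊕(M) = 48; verdict: SINGULAR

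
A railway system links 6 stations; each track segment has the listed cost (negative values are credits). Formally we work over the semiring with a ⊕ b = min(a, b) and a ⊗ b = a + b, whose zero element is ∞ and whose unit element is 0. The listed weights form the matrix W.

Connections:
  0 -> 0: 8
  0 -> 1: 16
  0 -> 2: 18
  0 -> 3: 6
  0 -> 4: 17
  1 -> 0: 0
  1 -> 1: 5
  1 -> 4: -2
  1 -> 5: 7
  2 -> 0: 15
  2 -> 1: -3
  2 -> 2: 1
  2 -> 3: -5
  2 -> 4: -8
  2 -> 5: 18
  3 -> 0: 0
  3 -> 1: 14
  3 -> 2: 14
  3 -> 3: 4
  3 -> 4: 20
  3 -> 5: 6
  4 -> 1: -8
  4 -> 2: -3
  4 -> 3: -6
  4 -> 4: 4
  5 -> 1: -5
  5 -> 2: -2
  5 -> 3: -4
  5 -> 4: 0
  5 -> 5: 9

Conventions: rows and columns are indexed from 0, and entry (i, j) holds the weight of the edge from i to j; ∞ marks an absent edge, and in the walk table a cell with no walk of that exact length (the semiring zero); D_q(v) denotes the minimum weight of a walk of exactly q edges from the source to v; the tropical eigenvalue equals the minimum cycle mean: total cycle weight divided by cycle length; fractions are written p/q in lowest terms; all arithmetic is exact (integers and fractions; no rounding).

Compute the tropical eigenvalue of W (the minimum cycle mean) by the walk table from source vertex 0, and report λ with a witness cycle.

q=0: [0, ∞, ∞, ∞, ∞, ∞]
q=1: [8, 16, 18, 6, 17, ∞]
q=2: [6, 9, 14, 10, 10, 12]
q=3: [9, 2, 7, 4, 6, 16]
q=4: [2, -2, 3, 0, -1, 9]
q=5: [-2, -9, -4, -7, -5, 5]
q=6: [-9, -13, -8, -11, -12, -2]
Optimal cycle mean attained by: cycle 2->4->2, total (-8) + (-3), length 2.
Answer: λ = -11/2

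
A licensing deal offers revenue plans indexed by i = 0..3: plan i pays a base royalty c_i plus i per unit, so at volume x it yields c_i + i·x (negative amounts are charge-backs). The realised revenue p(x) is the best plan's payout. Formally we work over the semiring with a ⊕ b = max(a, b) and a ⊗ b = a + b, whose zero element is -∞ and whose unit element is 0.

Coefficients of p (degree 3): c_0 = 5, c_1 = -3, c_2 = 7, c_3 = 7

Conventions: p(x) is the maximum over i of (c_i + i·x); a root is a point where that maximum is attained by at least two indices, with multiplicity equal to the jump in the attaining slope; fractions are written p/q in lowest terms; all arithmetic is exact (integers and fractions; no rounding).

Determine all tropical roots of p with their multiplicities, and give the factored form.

hull edge (i=0, c=5) to (i=2, c=7): slope 1, span 2
hull edge (i=2, c=7) to (i=3, c=7): slope 0, span 1
Factored form: p(x) = 7 ⊗ (x ⊕ (-1)) ⊗ (x ⊕ (-1)) ⊗ (x ⊕ 0)
Answer: roots = -1 (mult 2), 0 (mult 1)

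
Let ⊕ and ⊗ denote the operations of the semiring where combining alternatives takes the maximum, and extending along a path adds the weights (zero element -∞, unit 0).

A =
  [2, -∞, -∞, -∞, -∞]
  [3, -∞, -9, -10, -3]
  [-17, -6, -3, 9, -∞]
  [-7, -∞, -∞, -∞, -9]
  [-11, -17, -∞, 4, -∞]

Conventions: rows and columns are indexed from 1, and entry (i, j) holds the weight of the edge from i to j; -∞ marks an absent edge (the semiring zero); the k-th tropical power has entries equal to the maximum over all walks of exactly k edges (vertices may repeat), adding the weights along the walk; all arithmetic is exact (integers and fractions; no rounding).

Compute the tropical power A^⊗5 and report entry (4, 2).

A^⊗2:
  [4, -∞, -∞, -∞, -∞]
  [5, -15, -12, 1, -19]
  [2, -9, -6, 6, 0]
  [-5, -26, -∞, -5, -∞]
  [-3, -∞, -26, -27, -5]
A^⊗3:
  [6, -∞, -∞, -∞, -∞]
  [7, -18, -15, -3, -8]
  [4, -12, -9, 4, -3]
  [-3, -∞, -35, -36, -14]
  [-1, -22, -29, -1, -36]
A^⊗4:
  [8, -∞, -∞, -∞, -∞]
  [9, -21, -18, -4, -12]
  [6, -15, -12, 1, -5]
  [-1, -31, -38, -10, -45]
  [1, -35, -31, -20, -10]
A^⊗5:
  [10, -∞, -∞, -∞, -∞]
  [11, -24, -21, -8, -13]
  [8, -18, -15, -1, -8]
  [1, -44, -40, -29, -19]
  [3, -27, -34, -6, -29]
Key observation: the optimum is the walk 4->5->2->3->3->2, with weight (-9) + (-17) + (-9) + (-3) + (-6) = -44.
Optimal value attained by: walk 4->5->2->3->3->2.
Answer: (A^⊗5)[4][2] = -44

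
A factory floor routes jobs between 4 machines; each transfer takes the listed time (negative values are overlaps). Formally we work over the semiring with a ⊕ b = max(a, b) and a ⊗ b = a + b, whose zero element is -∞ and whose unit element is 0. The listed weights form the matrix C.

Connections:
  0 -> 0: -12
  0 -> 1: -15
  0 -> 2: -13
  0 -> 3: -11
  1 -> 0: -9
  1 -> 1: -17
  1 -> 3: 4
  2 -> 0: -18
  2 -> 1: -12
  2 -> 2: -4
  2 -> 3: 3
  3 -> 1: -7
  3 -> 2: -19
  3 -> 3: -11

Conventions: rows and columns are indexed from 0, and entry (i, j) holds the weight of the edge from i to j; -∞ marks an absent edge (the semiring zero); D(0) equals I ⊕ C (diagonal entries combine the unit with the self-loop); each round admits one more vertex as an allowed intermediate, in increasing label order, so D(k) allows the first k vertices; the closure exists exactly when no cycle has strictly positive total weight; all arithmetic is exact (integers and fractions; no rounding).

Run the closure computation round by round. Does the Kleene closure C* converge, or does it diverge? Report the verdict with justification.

D(0):
  [0, -15, -13, -11]
  [-9, 0, -∞, 4]
  [-18, -12, 0, 3]
  [-∞, -7, -19, 0]
D(1):
  [0, -15, -13, -11]
  [-9, 0, -22, 4]
  [-18, -12, 0, 3]
  [-∞, -7, -19, 0]
D(2):
  [0, -15, -13, -11]
  [-9, 0, -22, 4]
  [-18, -12, 0, 3]
  [-16, -7, -19, 0]
D(3):
  [0, -15, -13, -10]
  [-9, 0, -22, 4]
  [-18, -12, 0, 3]
  [-16, -7, -19, 0]
D(4):
  [0, -15, -13, -10]
  [-9, 0, -15, 4]
  [-13, -4, 0, 3]
  [-16, -7, -19, 0]
Key observation: every diagonal entry stays at the unit through all rounds, so no improving cycle exists.
Answer: CONVERGES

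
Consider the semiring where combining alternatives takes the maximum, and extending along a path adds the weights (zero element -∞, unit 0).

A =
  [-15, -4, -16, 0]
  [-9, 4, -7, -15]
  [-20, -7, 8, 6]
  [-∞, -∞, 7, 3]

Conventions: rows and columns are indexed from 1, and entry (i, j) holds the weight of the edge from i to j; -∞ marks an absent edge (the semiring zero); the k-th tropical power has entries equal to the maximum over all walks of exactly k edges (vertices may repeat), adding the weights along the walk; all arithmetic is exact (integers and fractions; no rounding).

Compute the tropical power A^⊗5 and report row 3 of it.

A^⊗2:
  [-13, 0, 7, 3]
  [-5, 8, 1, -1]
  [-12, 1, 16, 14]
  [-13, 0, 15, 13]
A^⊗3:
  [-9, 4, 15, 13]
  [-1, 12, 9, 7]
  [-4, 9, 24, 22]
  [-5, 8, 23, 21]
A^⊗4:
  [-5, 8, 23, 21]
  [3, 16, 17, 15]
  [4, 17, 32, 30]
  [3, 16, 31, 29]
A^⊗5:
  [3, 16, 31, 29]
  [7, 20, 25, 23]
  [12, 25, 40, 38]
  [11, 24, 39, 37]
Answer: row 3 of A^⊗5 = [12, 25, 40, 38]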